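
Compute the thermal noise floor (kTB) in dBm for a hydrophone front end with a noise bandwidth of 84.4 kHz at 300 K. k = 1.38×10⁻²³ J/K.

P_n = kTB = 1.38×10⁻²³ × 300 × 8.44×10⁴ = 3.49×10⁻¹⁶ W
In dBm: 10 log₁₀(3.49×10⁻¹⁶ / 10⁻³) = −124.6 dBm

−124.6 dBm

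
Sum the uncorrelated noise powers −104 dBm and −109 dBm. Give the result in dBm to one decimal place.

Convert to linear, add, convert back:
P₁ = 3.98×10⁻¹⁴ W, P₂ = 1.26×10⁻¹⁴ W
P_tot = 5.24×10⁻¹⁴ W → 10 log₁₀(P_tot / 10⁻³) = −102.8 dBm

−102.8 dBm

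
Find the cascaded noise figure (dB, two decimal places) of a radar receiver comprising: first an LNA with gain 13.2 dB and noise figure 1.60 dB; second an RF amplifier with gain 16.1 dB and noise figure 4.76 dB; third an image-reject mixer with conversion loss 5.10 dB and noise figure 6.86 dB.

1.89 dB

Convert to linear (a loss of L dB is a gain of −L dB): F_i = 10^(NF_i/10), G_i = 10^(G_i,dB/10)
  Stage 1: F_1 = 10^(1.60/10) = 1.445, G_1 = 10^(13.2/10) = 20.89
  Stage 2: F_2 = 10^(4.76/10) = 2.992, G_2 = 10^(16.1/10) = 40.74
  Stage 3: F_3 = 10^(6.86/10) = 4.853, G_3 = 10^(−5.10/10) = 0.3090
Friis cascade:
  F = 1.445 + (2.992 − 1)/20.89 + (4.853 − 1)/851.1 = 1.545
NF = 10 log₁₀(1.545) = 1.89 dB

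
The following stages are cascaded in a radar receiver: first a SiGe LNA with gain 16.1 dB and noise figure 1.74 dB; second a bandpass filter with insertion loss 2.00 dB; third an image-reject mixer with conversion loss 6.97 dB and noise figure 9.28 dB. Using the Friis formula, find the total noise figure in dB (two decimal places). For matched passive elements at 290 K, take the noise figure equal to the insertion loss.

Convert to linear (a loss of L dB is a gain of −L dB): F_i = 10^(NF_i/10), G_i = 10^(G_i,dB/10)
  Stage 1: F_1 = 10^(1.74/10) = 1.493, G_1 = 10^(16.1/10) = 40.74
  Stage 2: F_2 = 10^(2.00/10) = 1.585, G_2 = 10^(−2.00/10) = 0.6310
  Stage 3: F_3 = 10^(9.28/10) = 8.472, G_3 = 10^(−6.97/10) = 0.2009
Friis cascade:
  F = 1.493 + (1.585 − 1)/40.74 + (8.472 − 1)/25.70 = 1.798
NF = 10 log₁₀(1.798) = 2.55 dB

2.55 dB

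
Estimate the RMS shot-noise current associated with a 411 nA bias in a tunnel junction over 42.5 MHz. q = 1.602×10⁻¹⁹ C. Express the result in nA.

I_n = √(2qI·B)
2qI·B = 2 × 1.602×10⁻¹⁹ × 4.11×10⁻⁷ × 4.25×10⁷ = 5.60×10⁻¹⁸ A²
I_n = √(5.60×10⁻¹⁸) = 2.37×10⁻⁹ A = 2.37 nA

2.37 nA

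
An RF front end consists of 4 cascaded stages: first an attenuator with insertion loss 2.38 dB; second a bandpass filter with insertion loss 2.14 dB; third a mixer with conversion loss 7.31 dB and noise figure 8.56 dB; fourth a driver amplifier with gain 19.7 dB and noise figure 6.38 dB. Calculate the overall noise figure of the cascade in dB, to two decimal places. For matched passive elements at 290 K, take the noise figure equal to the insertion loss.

Convert to linear (a loss of L dB is a gain of −L dB): F_i = 10^(NF_i/10), G_i = 10^(G_i,dB/10)
  Stage 1: F_1 = 10^(2.38/10) = 1.730, G_1 = 10^(−2.38/10) = 0.5781
  Stage 2: F_2 = 10^(2.14/10) = 1.637, G_2 = 10^(−2.14/10) = 0.6109
  Stage 3: F_3 = 10^(8.56/10) = 7.178, G_3 = 10^(−7.31/10) = 0.1858
  Stage 4: F_4 = 10^(6.38/10) = 4.345, G_4 = 10^(19.7/10) = 93.33
Friis cascade:
  F = 1.730 + (1.637 − 1)/0.5781 + (7.178 − 1)/0.3532 + (4.345 − 1)/0.06561 = 71.30
NF = 10 log₁₀(71.30) = 18.53 dB

18.53 dB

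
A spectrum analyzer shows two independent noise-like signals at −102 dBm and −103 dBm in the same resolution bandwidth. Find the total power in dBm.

Convert to linear, add, convert back:
P₁ = 6.31×10⁻¹⁴ W, P₂ = 5.01×10⁻¹⁴ W
P_tot = 1.13×10⁻¹³ W → 10 log₁₀(P_tot / 10⁻³) = −99.5 dBm

−99.5 dBm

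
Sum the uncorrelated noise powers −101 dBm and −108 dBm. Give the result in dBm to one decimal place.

Convert to linear, add, convert back:
P₁ = 7.94×10⁻¹⁴ W, P₂ = 1.58×10⁻¹⁴ W
P_tot = 9.53×10⁻¹⁴ W → 10 log₁₀(P_tot / 10⁻³) = −100.2 dBm

−100.2 dBm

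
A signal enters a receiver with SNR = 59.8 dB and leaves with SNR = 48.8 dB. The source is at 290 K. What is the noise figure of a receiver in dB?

NF (dB) = SNR_in(dB) − SNR_out(dB) when the source is at T₀
NF = 59.8 − 48.8 = 11.0 dB

11.0 dB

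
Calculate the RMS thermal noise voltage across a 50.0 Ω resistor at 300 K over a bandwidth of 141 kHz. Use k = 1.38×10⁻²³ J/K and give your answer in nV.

342 nV

V_n = √(4kTRB)
4kTRB = 4 × 1.38×10⁻²³ × 300 × 5.00×10¹ × 1.41×10⁵ = 1.17×10⁻¹³ V²
V_n = √(1.17×10⁻¹³) = 3.42×10⁻⁷ V = 342 nV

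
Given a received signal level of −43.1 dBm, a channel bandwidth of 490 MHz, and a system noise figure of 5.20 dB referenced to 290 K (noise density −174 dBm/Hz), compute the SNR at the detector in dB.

38.8 dB

Noise floor: N = −174 + 10 log₁₀(B) + NF
10 log₁₀(4.90×10⁸) = 86.9 dB
N = −174 + 86.9 + 5.20 = −81.90 dBm
SNR = P_sig − N = −43.1 − (−81.90) = 38.80 dB → 38.8 dB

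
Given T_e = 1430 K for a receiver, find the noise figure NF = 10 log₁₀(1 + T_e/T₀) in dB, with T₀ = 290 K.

F = 1 + T_e/T₀ = 1 + 1430/290 = 5.93103
NF = 10 log₁₀(5.93103) = 7.73 dB

7.73 dB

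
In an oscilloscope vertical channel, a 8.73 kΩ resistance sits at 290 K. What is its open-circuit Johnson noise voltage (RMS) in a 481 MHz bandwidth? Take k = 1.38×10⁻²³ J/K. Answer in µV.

V_n = √(4kTRB)
4kTRB = 4 × 1.38×10⁻²³ × 290 × 8.73×10³ × 4.81×10⁸ = 6.72×10⁻⁸ V²
V_n = √(6.72×10⁻⁸) = 2.59×10⁻⁴ V = 259 µV

259 µV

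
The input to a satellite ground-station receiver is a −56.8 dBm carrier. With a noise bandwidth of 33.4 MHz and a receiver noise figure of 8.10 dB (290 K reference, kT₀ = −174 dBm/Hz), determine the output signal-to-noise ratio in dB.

Noise floor: N = −174 + 10 log₁₀(B) + NF
10 log₁₀(3.34×10⁷) = 75.24 dB
N = −174 + 75.24 + 8.10 = −90.66 dBm
SNR = P_sig − N = −56.8 − (−90.66) = 33.86 dB → 33.9 dB

33.9 dB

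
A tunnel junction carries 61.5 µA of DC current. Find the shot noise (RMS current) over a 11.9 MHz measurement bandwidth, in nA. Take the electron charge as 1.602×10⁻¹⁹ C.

15.3 nA

I_n = √(2qI·B)
2qI·B = 2 × 1.602×10⁻¹⁹ × 6.15×10⁻⁵ × 1.19×10⁷ = 2.34×10⁻¹⁶ A²
I_n = √(2.34×10⁻¹⁶) = 1.53×10⁻⁸ A = 15.3 nA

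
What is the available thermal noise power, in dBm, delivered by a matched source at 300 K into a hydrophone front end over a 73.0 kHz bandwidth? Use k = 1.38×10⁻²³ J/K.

−125.2 dBm

P_n = kTB = 1.38×10⁻²³ × 300 × 7.30×10⁴ = 3.02×10⁻¹⁶ W
In dBm: 10 log₁₀(3.02×10⁻¹⁶ / 10⁻³) = −125.2 dBm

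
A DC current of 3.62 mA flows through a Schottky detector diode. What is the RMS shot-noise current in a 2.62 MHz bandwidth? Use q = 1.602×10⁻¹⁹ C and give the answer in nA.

I_n = √(2qI·B)
2qI·B = 2 × 1.602×10⁻¹⁹ × 3.62×10⁻³ × 2.62×10⁶ = 3.04×10⁻¹⁵ A²
I_n = √(3.04×10⁻¹⁵) = 5.51×10⁻⁸ A = 55.1 nA

55.1 nA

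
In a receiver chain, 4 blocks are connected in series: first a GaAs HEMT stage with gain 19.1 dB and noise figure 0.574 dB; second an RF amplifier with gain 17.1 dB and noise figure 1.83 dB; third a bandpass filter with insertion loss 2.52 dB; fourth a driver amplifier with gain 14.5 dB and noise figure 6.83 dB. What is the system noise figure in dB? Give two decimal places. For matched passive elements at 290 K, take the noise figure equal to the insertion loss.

Convert to linear (a loss of L dB is a gain of −L dB): F_i = 10^(NF_i/10), G_i = 10^(G_i,dB/10)
  Stage 1: F_1 = 10^(0.574/10) = 1.141, G_1 = 10^(19.1/10) = 81.28
  Stage 2: F_2 = 10^(1.83/10) = 1.524, G_2 = 10^(17.1/10) = 51.29
  Stage 3: F_3 = 10^(2.52/10) = 1.786, G_3 = 10^(−2.52/10) = 0.5598
  Stage 4: F_4 = 10^(6.83/10) = 4.819, G_4 = 10^(14.5/10) = 28.18
Friis cascade:
  F = 1.141 + (1.524 − 1)/81.28 + (1.786 − 1)/4169 + (4.819 − 1)/2333 = 1.150
NF = 10 log₁₀(1.150) = 0.61 dB

0.61 dB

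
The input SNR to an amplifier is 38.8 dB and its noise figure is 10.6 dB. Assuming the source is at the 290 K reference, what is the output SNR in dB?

By definition F = SNR_in/SNR_out, so in dB: SNR_out = SNR_in − NF
SNR_out = 38.8 − 10.6 = 28.2 dB

28.2 dB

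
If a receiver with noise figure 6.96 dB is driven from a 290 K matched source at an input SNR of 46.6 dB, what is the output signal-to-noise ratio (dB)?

39.64 dB

By definition F = SNR_in/SNR_out, so in dB: SNR_out = SNR_in − NF
SNR_out = 46.6 − 6.96 = 39.64 dB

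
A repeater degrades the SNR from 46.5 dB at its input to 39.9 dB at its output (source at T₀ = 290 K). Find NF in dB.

6.6 dB

NF (dB) = SNR_in(dB) − SNR_out(dB) when the source is at T₀
NF = 46.5 − 39.9 = 6.6 dB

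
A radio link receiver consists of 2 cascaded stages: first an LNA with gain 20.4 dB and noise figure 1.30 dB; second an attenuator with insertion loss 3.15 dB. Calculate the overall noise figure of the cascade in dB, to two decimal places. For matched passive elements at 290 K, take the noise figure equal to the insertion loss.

1.33 dB

Convert to linear (a loss of L dB is a gain of −L dB): F_i = 10^(NF_i/10), G_i = 10^(G_i,dB/10)
  Stage 1: F_1 = 10^(1.30/10) = 1.349, G_1 = 10^(20.4/10) = 109.6
  Stage 2: F_2 = 10^(3.15/10) = 2.065, G_2 = 10^(−3.15/10) = 0.4842
Friis cascade:
  F = 1.349 + (2.065 − 1)/109.6 = 1.359
NF = 10 log₁₀(1.359) = 1.33 dB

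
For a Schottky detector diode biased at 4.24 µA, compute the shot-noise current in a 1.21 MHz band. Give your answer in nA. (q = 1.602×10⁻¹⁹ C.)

1.28 nA

I_n = √(2qI·B)
2qI·B = 2 × 1.602×10⁻¹⁹ × 4.24×10⁻⁶ × 1.21×10⁶ = 1.64×10⁻¹⁸ A²
I_n = √(1.64×10⁻¹⁸) = 1.28×10⁻⁹ A = 1.28 nA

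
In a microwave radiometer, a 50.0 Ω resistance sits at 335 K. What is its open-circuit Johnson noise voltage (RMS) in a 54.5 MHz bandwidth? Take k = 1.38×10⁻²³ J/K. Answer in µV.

V_n = √(4kTRB)
4kTRB = 4 × 1.38×10⁻²³ × 335 × 5.00×10¹ × 5.45×10⁷ = 5.04×10⁻¹¹ V²
V_n = √(5.04×10⁻¹¹) = 7.10×10⁻⁶ V = 7.10 µV

7.10 µV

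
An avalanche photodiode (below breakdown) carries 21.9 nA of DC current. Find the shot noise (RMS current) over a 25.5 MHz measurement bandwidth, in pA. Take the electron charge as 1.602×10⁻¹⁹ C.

423 pA

I_n = √(2qI·B)
2qI·B = 2 × 1.602×10⁻¹⁹ × 2.19×10⁻⁸ × 2.55×10⁷ = 1.79×10⁻¹⁹ A²
I_n = √(1.79×10⁻¹⁹) = 4.23×10⁻¹⁰ A = 423 pA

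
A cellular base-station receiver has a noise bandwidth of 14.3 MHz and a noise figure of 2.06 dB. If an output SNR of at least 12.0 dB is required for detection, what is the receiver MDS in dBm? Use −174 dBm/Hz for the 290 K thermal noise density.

Sensitivity = −174 + 10 log₁₀(B) + NF + SNR_min
= −174 + 71.55 + 2.06 + 12.0
= −88.39 dBm → −88.4 dBm

−88.4 dBm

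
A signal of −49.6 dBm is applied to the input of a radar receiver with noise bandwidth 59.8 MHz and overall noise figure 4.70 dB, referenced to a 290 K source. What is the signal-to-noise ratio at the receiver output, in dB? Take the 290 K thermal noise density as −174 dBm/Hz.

Noise floor: N = −174 + 10 log₁₀(B) + NF
10 log₁₀(5.98×10⁷) = 77.77 dB
N = −174 + 77.77 + 4.70 = −91.53 dBm
SNR = P_sig − N = −49.6 − (−91.53) = 41.93 dB → 41.9 dB

41.9 dB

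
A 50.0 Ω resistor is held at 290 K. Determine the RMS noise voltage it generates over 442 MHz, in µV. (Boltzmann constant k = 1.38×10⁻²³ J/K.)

V_n = √(4kTRB)
4kTRB = 4 × 1.38×10⁻²³ × 290 × 5.00×10¹ × 4.42×10⁸ = 3.54×10⁻¹⁰ V²
V_n = √(3.54×10⁻¹⁰) = 1.88×10⁻⁵ V = 18.8 µV

18.8 µV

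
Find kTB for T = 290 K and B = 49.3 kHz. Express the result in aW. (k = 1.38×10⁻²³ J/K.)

P_n = kTB = 1.38×10⁻²³ × 290 × 4.93×10⁴ = 1.97×10⁻¹⁶ W = 197 aW

197 aW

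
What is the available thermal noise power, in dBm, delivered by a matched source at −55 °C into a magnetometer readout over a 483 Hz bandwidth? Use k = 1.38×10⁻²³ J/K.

T = −55 °C + 273.15 = 218.15 K
P_n = kTB = 1.38×10⁻²³ × 218.15 × 4.83×10² = 1.45×10⁻¹⁸ W
In dBm: 10 log₁₀(1.45×10⁻¹⁸ / 10⁻³) = −148.4 dBm

−148.4 dBm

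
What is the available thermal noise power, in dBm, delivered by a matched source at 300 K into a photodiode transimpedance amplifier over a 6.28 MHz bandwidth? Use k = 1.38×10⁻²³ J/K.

−105.9 dBm

P_n = kTB = 1.38×10⁻²³ × 300 × 6.28×10⁶ = 2.60×10⁻¹⁴ W
In dBm: 10 log₁₀(2.60×10⁻¹⁴ / 10⁻³) = −105.9 dBm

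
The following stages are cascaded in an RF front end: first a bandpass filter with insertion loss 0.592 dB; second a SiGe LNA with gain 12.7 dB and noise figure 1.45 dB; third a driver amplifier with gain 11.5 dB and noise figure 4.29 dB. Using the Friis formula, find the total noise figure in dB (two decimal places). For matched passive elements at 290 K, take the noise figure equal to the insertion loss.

2.31 dB

Convert to linear (a loss of L dB is a gain of −L dB): F_i = 10^(NF_i/10), G_i = 10^(G_i,dB/10)
  Stage 1: F_1 = 10^(0.592/10) = 1.146, G_1 = 10^(−0.592/10) = 0.8726
  Stage 2: F_2 = 10^(1.45/10) = 1.396, G_2 = 10^(12.7/10) = 18.62
  Stage 3: F_3 = 10^(4.29/10) = 2.685, G_3 = 10^(11.5/10) = 14.13
Friis cascade:
  F = 1.146 + (1.396 − 1)/0.8726 + (2.685 − 1)/16.25 = 1.704
NF = 10 log₁₀(1.704) = 2.31 dB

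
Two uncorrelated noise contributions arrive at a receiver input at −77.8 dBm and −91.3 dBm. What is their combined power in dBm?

Convert to linear, add, convert back:
P₁ = 1.66×10⁻¹¹ W, P₂ = 7.41×10⁻¹³ W
P_tot = 1.73×10⁻¹¹ W → 10 log₁₀(P_tot / 10⁻³) = −77.6 dBm

−77.6 dBm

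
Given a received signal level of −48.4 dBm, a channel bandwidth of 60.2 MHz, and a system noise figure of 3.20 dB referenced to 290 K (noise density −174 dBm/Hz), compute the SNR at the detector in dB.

Noise floor: N = −174 + 10 log₁₀(B) + NF
10 log₁₀(6.02×10⁷) = 77.8 dB
N = −174 + 77.8 + 3.20 = −93.00 dBm
SNR = P_sig − N = −48.4 − (−93.00) = 44.60 dB → 44.6 dB

44.6 dB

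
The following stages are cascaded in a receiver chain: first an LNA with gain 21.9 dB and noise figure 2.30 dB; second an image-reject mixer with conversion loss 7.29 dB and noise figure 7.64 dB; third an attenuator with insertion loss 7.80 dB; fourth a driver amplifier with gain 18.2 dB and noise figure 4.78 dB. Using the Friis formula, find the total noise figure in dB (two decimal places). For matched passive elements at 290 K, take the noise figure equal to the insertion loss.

Convert to linear (a loss of L dB is a gain of −L dB): F_i = 10^(NF_i/10), G_i = 10^(G_i,dB/10)
  Stage 1: F_1 = 10^(2.30/10) = 1.698, G_1 = 10^(21.9/10) = 154.9
  Stage 2: F_2 = 10^(7.64/10) = 5.808, G_2 = 10^(−7.29/10) = 0.1866
  Stage 3: F_3 = 10^(7.80/10) = 6.026, G_3 = 10^(−7.80/10) = 0.1660
  Stage 4: F_4 = 10^(4.78/10) = 3.006, G_4 = 10^(18.2/10) = 66.07
Friis cascade:
  F = 1.698 + (5.808 − 1)/154.9 + (6.026 − 1)/28.91 + (3.006 − 1)/4.797 = 2.321
NF = 10 log₁₀(2.321) = 3.66 dB

3.66 dB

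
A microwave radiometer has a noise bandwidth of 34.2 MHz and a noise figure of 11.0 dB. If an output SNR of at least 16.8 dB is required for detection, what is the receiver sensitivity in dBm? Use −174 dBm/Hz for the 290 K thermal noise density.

Sensitivity = −174 + 10 log₁₀(B) + NF + SNR_min
= −174 + 75.34 + 11.0 + 16.8
= −70.86 dBm → −70.9 dBm

−70.9 dBm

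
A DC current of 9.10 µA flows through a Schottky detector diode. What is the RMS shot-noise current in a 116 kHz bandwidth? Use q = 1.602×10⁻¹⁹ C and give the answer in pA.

I_n = √(2qI·B)
2qI·B = 2 × 1.602×10⁻¹⁹ × 9.10×10⁻⁶ × 1.16×10⁵ = 3.38×10⁻¹⁹ A²
I_n = √(3.38×10⁻¹⁹) = 5.82×10⁻¹⁰ A = 582 pA

582 pA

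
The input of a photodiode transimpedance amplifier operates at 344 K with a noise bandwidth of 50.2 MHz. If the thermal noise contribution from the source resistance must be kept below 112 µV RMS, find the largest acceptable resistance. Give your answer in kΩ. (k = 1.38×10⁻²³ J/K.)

Johnson–Nyquist: V_n = √(4kTRB) ⇒ R = V_n² / (4kTB)
4kTB = 4 × 1.38×10⁻²³ × 344 × 5.02×10⁷ = 9.53×10⁻¹³
R = (1.12×10⁻⁴)² / 9.53×10⁻¹³ = 1.32×10⁴ Ω = 13.2 kΩ

13.2 kΩ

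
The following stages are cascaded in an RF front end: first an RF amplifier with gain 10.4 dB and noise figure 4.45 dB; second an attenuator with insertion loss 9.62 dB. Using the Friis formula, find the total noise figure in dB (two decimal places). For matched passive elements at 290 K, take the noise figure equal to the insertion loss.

Convert to linear (a loss of L dB is a gain of −L dB): F_i = 10^(NF_i/10), G_i = 10^(G_i,dB/10)
  Stage 1: F_1 = 10^(4.45/10) = 2.786, G_1 = 10^(10.4/10) = 10.96
  Stage 2: F_2 = 10^(9.62/10) = 9.162, G_2 = 10^(−9.62/10) = 0.1091
Friis cascade:
  F = 2.786 + (9.162 − 1)/10.96 = 3.531
NF = 10 log₁₀(3.531) = 5.48 dB

5.48 dB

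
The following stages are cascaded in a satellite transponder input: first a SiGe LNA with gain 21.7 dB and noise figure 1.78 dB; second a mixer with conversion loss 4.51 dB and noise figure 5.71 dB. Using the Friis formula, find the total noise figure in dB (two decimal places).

1.83 dB

Convert to linear (a loss of L dB is a gain of −L dB): F_i = 10^(NF_i/10), G_i = 10^(G_i,dB/10)
  Stage 1: F_1 = 10^(1.78/10) = 1.507, G_1 = 10^(21.7/10) = 147.9
  Stage 2: F_2 = 10^(5.71/10) = 3.724, G_2 = 10^(−4.51/10) = 0.3540
Friis cascade:
  F = 1.507 + (3.724 − 1)/147.9 = 1.525
NF = 10 log₁₀(1.525) = 1.83 dB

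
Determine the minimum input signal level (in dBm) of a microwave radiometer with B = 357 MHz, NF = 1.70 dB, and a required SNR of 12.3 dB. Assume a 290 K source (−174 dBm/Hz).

Sensitivity = −174 + 10 log₁₀(B) + NF + SNR_min
= −174 + 85.53 + 1.70 + 12.3
= −74.47 dBm → −74.5 dBm

−74.5 dBm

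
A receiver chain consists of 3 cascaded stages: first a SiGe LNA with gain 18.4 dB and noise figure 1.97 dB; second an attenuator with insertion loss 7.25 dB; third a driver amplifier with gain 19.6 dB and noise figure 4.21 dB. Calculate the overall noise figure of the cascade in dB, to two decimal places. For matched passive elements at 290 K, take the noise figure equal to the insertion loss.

2.46 dB

Convert to linear (a loss of L dB is a gain of −L dB): F_i = 10^(NF_i/10), G_i = 10^(G_i,dB/10)
  Stage 1: F_1 = 10^(1.97/10) = 1.574, G_1 = 10^(18.4/10) = 69.18
  Stage 2: F_2 = 10^(7.25/10) = 5.309, G_2 = 10^(−7.25/10) = 0.1884
  Stage 3: F_3 = 10^(4.21/10) = 2.636, G_3 = 10^(19.6/10) = 91.20
Friis cascade:
  F = 1.574 + (5.309 − 1)/69.18 + (2.636 − 1)/13.03 = 1.762
NF = 10 log₁₀(1.762) = 2.46 dB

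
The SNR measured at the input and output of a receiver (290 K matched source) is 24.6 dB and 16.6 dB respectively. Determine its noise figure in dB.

NF (dB) = SNR_in(dB) − SNR_out(dB) when the source is at T₀
NF = 24.6 − 16.6 = 8.0 dB

8.0 dB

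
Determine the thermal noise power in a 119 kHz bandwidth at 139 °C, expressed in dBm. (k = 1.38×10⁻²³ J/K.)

T = 139 °C + 273.15 = 412.15 K
P_n = kTB = 1.38×10⁻²³ × 412.15 × 1.19×10⁵ = 6.77×10⁻¹⁶ W
In dBm: 10 log₁₀(6.77×10⁻¹⁶ / 10⁻³) = −121.7 dBm

−121.7 dBm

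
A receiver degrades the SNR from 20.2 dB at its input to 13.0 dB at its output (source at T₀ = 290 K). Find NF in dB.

7.2 dB

NF (dB) = SNR_in(dB) − SNR_out(dB) when the source is at T₀
NF = 20.2 − 13.0 = 7.2 dB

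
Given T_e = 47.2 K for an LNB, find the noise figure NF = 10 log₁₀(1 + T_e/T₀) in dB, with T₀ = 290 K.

0.655 dB

F = 1 + T_e/T₀ = 1 + 47.2/290 = 1.16276
NF = 10 log₁₀(1.16276) = 0.655 dB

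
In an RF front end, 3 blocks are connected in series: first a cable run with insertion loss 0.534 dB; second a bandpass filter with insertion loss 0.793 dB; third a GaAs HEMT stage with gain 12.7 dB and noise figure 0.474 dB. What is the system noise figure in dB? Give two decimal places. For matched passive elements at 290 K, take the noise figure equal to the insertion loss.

1.80 dB

Convert to linear (a loss of L dB is a gain of −L dB): F_i = 10^(NF_i/10), G_i = 10^(G_i,dB/10)
  Stage 1: F_1 = 10^(0.534/10) = 1.131, G_1 = 10^(−0.534/10) = 0.8843
  Stage 2: F_2 = 10^(0.793/10) = 1.200, G_2 = 10^(−0.793/10) = 0.8331
  Stage 3: F_3 = 10^(0.474/10) = 1.115, G_3 = 10^(12.7/10) = 18.62
Friis cascade:
  F = 1.131 + (1.200 − 1)/0.8843 + (1.115 − 1)/0.7367 = 1.514
NF = 10 log₁₀(1.514) = 1.80 dB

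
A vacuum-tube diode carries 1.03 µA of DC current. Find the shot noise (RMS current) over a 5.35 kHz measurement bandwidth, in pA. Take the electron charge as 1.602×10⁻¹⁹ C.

42.0 pA

I_n = √(2qI·B)
2qI·B = 2 × 1.602×10⁻¹⁹ × 1.03×10⁻⁶ × 5.35×10³ = 1.77×10⁻²¹ A²
I_n = √(1.77×10⁻²¹) = 4.20×10⁻¹¹ A = 42.0 pA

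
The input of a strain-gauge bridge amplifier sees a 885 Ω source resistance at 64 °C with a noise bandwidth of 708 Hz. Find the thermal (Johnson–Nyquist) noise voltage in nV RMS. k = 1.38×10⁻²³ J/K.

108 nV

T = 64 °C + 273.15 = 337.15 K
V_n = √(4kTRB)
4kTRB = 4 × 1.38×10⁻²³ × 337.15 × 8.85×10² × 7.08×10² = 1.17×10⁻¹⁴ V²
V_n = √(1.17×10⁻¹⁴) = 1.08×10⁻⁷ V = 108 nV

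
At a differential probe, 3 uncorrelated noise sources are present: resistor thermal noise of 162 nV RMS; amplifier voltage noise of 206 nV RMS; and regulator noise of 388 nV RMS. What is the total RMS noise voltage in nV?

468 nV

Uncorrelated sources add in power (mean-square): V_tot = √(ΣV_i²)
V_tot = √[(1.62×10⁻⁷)² + (2.06×10⁻⁷)² + (3.88×10⁻⁷)²] = 4.68×10⁻⁷ V = 468 nV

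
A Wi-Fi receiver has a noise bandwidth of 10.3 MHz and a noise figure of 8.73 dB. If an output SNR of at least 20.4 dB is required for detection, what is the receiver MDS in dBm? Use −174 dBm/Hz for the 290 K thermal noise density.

Sensitivity = −174 + 10 log₁₀(B) + NF + SNR_min
= −174 + 70.13 + 8.73 + 20.4
= −74.74 dBm → −74.7 dBm

−74.7 dBm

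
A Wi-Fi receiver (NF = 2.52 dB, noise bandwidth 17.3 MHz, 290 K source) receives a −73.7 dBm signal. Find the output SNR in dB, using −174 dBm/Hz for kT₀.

25.4 dB

Noise floor: N = −174 + 10 log₁₀(B) + NF
10 log₁₀(1.73×10⁷) = 72.38 dB
N = −174 + 72.38 + 2.52 = −99.10 dBm
SNR = P_sig − N = −73.7 − (−99.10) = 25.40 dB → 25.4 dB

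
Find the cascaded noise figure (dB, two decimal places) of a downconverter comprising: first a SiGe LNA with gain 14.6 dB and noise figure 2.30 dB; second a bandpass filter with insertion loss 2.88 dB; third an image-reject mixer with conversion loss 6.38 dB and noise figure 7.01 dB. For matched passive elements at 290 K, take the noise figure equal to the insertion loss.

3.01 dB

Convert to linear (a loss of L dB is a gain of −L dB): F_i = 10^(NF_i/10), G_i = 10^(G_i,dB/10)
  Stage 1: F_1 = 10^(2.30/10) = 1.698, G_1 = 10^(14.6/10) = 28.84
  Stage 2: F_2 = 10^(2.88/10) = 1.941, G_2 = 10^(−2.88/10) = 0.5152
  Stage 3: F_3 = 10^(7.01/10) = 5.023, G_3 = 10^(−6.38/10) = 0.2301
Friis cascade:
  F = 1.698 + (1.941 − 1)/28.84 + (5.023 − 1)/14.86 = 2.002
NF = 10 log₁₀(2.002) = 3.01 dB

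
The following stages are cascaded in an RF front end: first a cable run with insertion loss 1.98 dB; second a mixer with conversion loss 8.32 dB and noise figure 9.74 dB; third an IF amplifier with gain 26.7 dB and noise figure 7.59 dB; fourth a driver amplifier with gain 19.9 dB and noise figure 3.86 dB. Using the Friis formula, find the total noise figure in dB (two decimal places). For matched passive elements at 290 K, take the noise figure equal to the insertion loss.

18.18 dB

Convert to linear (a loss of L dB is a gain of −L dB): F_i = 10^(NF_i/10), G_i = 10^(G_i,dB/10)
  Stage 1: F_1 = 10^(1.98/10) = 1.578, G_1 = 10^(−1.98/10) = 0.6339
  Stage 2: F_2 = 10^(9.74/10) = 9.419, G_2 = 10^(−8.32/10) = 0.1472
  Stage 3: F_3 = 10^(7.59/10) = 5.741, G_3 = 10^(26.7/10) = 467.7
  Stage 4: F_4 = 10^(3.86/10) = 2.432, G_4 = 10^(19.9/10) = 97.72
Friis cascade:
  F = 1.578 + (9.419 − 1)/0.6339 + (5.741 − 1)/0.09333 + (2.432 − 1)/43.65 = 65.69
NF = 10 log₁₀(65.69) = 18.18 dB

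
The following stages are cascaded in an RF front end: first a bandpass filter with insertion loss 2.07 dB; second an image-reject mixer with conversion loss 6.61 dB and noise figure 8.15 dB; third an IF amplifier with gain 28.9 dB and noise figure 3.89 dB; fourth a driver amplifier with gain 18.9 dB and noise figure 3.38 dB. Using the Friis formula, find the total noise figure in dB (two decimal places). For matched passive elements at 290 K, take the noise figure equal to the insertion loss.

Convert to linear (a loss of L dB is a gain of −L dB): F_i = 10^(NF_i/10), G_i = 10^(G_i,dB/10)
  Stage 1: F_1 = 10^(2.07/10) = 1.611, G_1 = 10^(−2.07/10) = 0.6209
  Stage 2: F_2 = 10^(8.15/10) = 6.531, G_2 = 10^(−6.61/10) = 0.2183
  Stage 3: F_3 = 10^(3.89/10) = 2.449, G_3 = 10^(28.9/10) = 776.2
  Stage 4: F_4 = 10^(3.38/10) = 2.178, G_4 = 10^(18.9/10) = 77.62
Friis cascade:
  F = 1.611 + (6.531 − 1)/0.6209 + (2.449 − 1)/0.1355 + (2.178 − 1)/105.2 = 21.22
NF = 10 log₁₀(21.22) = 13.27 dB

13.27 dB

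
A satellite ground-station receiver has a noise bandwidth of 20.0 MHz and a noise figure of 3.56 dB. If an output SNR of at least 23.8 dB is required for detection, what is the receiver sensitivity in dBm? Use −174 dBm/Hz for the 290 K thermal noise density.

−73.6 dBm

Sensitivity = −174 + 10 log₁₀(B) + NF + SNR_min
= −174 + 73.01 + 3.56 + 23.8
= −73.63 dBm → −73.6 dBm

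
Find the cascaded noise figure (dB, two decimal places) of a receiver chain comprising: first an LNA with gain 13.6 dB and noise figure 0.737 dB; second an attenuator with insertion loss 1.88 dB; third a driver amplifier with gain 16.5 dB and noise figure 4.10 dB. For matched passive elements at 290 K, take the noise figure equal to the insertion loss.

Convert to linear (a loss of L dB is a gain of −L dB): F_i = 10^(NF_i/10), G_i = 10^(G_i,dB/10)
  Stage 1: F_1 = 10^(0.737/10) = 1.185, G_1 = 10^(13.6/10) = 22.91
  Stage 2: F_2 = 10^(1.88/10) = 1.542, G_2 = 10^(−1.88/10) = 0.6486
  Stage 3: F_3 = 10^(4.10/10) = 2.570, G_3 = 10^(16.5/10) = 44.67
Friis cascade:
  F = 1.185 + (1.542 − 1)/22.91 + (2.570 − 1)/14.86 = 1.314
NF = 10 log₁₀(1.314) = 1.19 dB

1.19 dB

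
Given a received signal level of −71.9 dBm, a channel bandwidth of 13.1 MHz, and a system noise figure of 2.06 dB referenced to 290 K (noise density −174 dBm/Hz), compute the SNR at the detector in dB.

28.9 dB

Noise floor: N = −174 + 10 log₁₀(B) + NF
10 log₁₀(1.31×10⁷) = 71.17 dB
N = −174 + 71.17 + 2.06 = −100.77 dBm
SNR = P_sig − N = −71.9 − (−100.77) = 28.87 dB → 28.9 dB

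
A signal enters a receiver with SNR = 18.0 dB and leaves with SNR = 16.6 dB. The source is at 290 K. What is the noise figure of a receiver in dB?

NF (dB) = SNR_in(dB) − SNR_out(dB) when the source is at T₀
NF = 18.0 − 16.6 = 1.4 dB

1.4 dB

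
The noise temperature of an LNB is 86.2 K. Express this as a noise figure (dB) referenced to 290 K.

F = 1 + T_e/T₀ = 1 + 86.2/290 = 1.29724
NF = 10 log₁₀(1.29724) = 1.13 dB

1.13 dB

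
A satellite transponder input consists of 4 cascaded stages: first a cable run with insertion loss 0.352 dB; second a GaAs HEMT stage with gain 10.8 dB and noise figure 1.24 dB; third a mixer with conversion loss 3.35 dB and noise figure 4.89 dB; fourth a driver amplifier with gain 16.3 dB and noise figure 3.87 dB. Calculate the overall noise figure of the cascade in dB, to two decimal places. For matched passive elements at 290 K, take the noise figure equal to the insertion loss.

Convert to linear (a loss of L dB is a gain of −L dB): F_i = 10^(NF_i/10), G_i = 10^(G_i,dB/10)
  Stage 1: F_1 = 10^(0.352/10) = 1.084, G_1 = 10^(−0.352/10) = 0.9221
  Stage 2: F_2 = 10^(1.24/10) = 1.330, G_2 = 10^(10.8/10) = 12.02
  Stage 3: F_3 = 10^(4.89/10) = 3.083, G_3 = 10^(−3.35/10) = 0.4624
  Stage 4: F_4 = 10^(3.87/10) = 2.438, G_4 = 10^(16.3/10) = 42.66
Friis cascade:
  F = 1.084 + (1.330 − 1)/0.9221 + (3.083 − 1)/11.09 + (2.438 − 1)/5.126 = 1.911
NF = 10 log₁₀(1.911) = 2.81 dB

2.81 dB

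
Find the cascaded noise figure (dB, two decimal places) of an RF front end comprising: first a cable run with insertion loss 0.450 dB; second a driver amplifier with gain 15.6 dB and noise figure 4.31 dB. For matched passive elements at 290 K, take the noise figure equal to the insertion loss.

Convert to linear (a loss of L dB is a gain of −L dB): F_i = 10^(NF_i/10), G_i = 10^(G_i,dB/10)
  Stage 1: F_1 = 10^(0.450/10) = 1.109, G_1 = 10^(−0.450/10) = 0.9016
  Stage 2: F_2 = 10^(4.31/10) = 2.698, G_2 = 10^(15.6/10) = 36.31
Friis cascade:
  F = 1.109 + (2.698 − 1)/0.9016 = 2.992
NF = 10 log₁₀(2.992) = 4.76 dB

4.76 dB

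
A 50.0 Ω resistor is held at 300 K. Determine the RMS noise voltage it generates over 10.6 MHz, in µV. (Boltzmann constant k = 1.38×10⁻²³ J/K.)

2.96 µV

V_n = √(4kTRB)
4kTRB = 4 × 1.38×10⁻²³ × 300 × 5.00×10¹ × 1.06×10⁷ = 8.78×10⁻¹² V²
V_n = √(8.78×10⁻¹²) = 2.96×10⁻⁶ V = 2.96 µV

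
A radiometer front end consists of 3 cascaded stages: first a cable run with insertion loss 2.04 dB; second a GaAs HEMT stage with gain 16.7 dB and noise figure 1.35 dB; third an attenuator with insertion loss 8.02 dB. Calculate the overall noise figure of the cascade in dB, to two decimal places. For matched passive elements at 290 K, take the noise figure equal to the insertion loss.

Convert to linear (a loss of L dB is a gain of −L dB): F_i = 10^(NF_i/10), G_i = 10^(G_i,dB/10)
  Stage 1: F_1 = 10^(2.04/10) = 1.600, G_1 = 10^(−2.04/10) = 0.6252
  Stage 2: F_2 = 10^(1.35/10) = 1.365, G_2 = 10^(16.7/10) = 46.77
  Stage 3: F_3 = 10^(8.02/10) = 6.339, G_3 = 10^(−8.02/10) = 0.1578
Friis cascade:
  F = 1.600 + (1.365 − 1)/0.6252 + (6.339 − 1)/29.24 = 2.365
NF = 10 log₁₀(2.365) = 3.74 dB

3.74 dB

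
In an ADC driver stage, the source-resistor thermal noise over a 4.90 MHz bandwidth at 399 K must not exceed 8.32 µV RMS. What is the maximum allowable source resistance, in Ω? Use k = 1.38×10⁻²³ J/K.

641 Ω

Johnson–Nyquist: V_n = √(4kTRB) ⇒ R = V_n² / (4kTB)
4kTB = 4 × 1.38×10⁻²³ × 399 × 4.90×10⁶ = 1.08×10⁻¹³
R = (8.32×10⁻⁶)² / 1.08×10⁻¹³ = 6.41×10² Ω = 641 Ω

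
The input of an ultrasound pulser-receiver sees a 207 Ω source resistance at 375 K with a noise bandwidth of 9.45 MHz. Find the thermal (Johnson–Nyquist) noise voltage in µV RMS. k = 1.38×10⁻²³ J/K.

V_n = √(4kTRB)
4kTRB = 4 × 1.38×10⁻²³ × 375 × 2.07×10² × 9.45×10⁶ = 4.05×10⁻¹¹ V²
V_n = √(4.05×10⁻¹¹) = 6.36×10⁻⁶ V = 6.36 µV

6.36 µV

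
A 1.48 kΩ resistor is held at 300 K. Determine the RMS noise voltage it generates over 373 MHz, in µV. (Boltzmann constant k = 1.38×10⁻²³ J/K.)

95.6 µV

V_n = √(4kTRB)
4kTRB = 4 × 1.38×10⁻²³ × 300 × 1.48×10³ × 3.73×10⁸ = 9.14×10⁻⁹ V²
V_n = √(9.14×10⁻⁹) = 9.56×10⁻⁵ V = 95.6 µV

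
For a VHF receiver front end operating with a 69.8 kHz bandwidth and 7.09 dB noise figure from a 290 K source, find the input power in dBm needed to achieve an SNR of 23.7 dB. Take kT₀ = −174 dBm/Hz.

Sensitivity = −174 + 10 log₁₀(B) + NF + SNR_min
= −174 + 48.44 + 7.09 + 23.7
= −94.77 dBm → −94.8 dBm

−94.8 dBm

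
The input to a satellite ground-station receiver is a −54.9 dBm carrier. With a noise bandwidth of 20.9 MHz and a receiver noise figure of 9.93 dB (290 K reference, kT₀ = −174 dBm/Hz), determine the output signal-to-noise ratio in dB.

36.0 dB

Noise floor: N = −174 + 10 log₁₀(B) + NF
10 log₁₀(2.09×10⁷) = 73.2 dB
N = −174 + 73.2 + 9.93 = −90.87 dBm
SNR = P_sig − N = −54.9 − (−90.87) = 35.97 dB → 36.0 dB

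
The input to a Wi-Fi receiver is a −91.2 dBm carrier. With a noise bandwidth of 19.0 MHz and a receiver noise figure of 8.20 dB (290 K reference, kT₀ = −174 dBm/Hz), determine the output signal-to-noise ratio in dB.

Noise floor: N = −174 + 10 log₁₀(B) + NF
10 log₁₀(1.90×10⁷) = 72.79 dB
N = −174 + 72.79 + 8.20 = −93.01 dBm
SNR = P_sig − N = −91.2 − (−93.01) = 1.81 dB → 1.8 dB

1.8 dB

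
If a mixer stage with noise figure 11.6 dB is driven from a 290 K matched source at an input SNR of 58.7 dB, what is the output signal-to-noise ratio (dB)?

47.1 dB

By definition F = SNR_in/SNR_out, so in dB: SNR_out = SNR_in − NF
SNR_out = 58.7 − 11.6 = 47.1 dB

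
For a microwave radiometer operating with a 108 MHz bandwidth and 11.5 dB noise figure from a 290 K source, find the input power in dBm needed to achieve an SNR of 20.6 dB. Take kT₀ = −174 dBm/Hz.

Sensitivity = −174 + 10 log₁₀(B) + NF + SNR_min
= −174 + 80.33 + 11.5 + 20.6
= −61.57 dBm → −61.6 dBm

−61.6 dBm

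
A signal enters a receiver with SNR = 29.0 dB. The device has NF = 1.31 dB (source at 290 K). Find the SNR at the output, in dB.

27.69 dB

By definition F = SNR_in/SNR_out, so in dB: SNR_out = SNR_in − NF
SNR_out = 29.0 − 1.31 = 27.69 dB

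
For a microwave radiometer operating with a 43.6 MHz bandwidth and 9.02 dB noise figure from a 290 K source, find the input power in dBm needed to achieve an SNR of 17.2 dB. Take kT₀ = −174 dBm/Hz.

−71.4 dBm

Sensitivity = −174 + 10 log₁₀(B) + NF + SNR_min
= −174 + 76.39 + 9.02 + 17.2
= −71.39 dBm → −71.4 dBm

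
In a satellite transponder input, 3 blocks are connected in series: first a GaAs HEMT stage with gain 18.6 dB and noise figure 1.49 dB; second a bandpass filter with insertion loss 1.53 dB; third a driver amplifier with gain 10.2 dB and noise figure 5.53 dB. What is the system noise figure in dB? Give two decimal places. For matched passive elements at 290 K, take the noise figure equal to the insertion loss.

Convert to linear (a loss of L dB is a gain of −L dB): F_i = 10^(NF_i/10), G_i = 10^(G_i,dB/10)
  Stage 1: F_1 = 10^(1.49/10) = 1.409, G_1 = 10^(18.6/10) = 72.44
  Stage 2: F_2 = 10^(1.53/10) = 1.422, G_2 = 10^(−1.53/10) = 0.7031
  Stage 3: F_3 = 10^(5.53/10) = 3.573, G_3 = 10^(10.2/10) = 10.47
Friis cascade:
  F = 1.409 + (1.422 − 1)/72.44 + (3.573 − 1)/50.93 = 1.466
NF = 10 log₁₀(1.466) = 1.66 dB

1.66 dB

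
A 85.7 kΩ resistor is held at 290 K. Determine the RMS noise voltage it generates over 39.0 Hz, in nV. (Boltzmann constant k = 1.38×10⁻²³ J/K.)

V_n = √(4kTRB)
4kTRB = 4 × 1.38×10⁻²³ × 290 × 8.57×10⁴ × 3.90×10¹ = 5.35×10⁻¹⁴ V²
V_n = √(5.35×10⁻¹⁴) = 2.31×10⁻⁷ V = 231 nV

231 nV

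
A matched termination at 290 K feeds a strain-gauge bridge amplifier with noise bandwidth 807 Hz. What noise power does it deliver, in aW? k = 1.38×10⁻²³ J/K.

3.23 aW

P_n = kTB = 1.38×10⁻²³ × 290 × 8.07×10² = 3.23×10⁻¹⁸ W = 3.23 aW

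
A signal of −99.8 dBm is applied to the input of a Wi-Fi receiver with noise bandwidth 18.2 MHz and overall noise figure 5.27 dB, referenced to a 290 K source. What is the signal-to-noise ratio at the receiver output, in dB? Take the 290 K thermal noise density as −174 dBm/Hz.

−3.7 dB

Noise floor: N = −174 + 10 log₁₀(B) + NF
10 log₁₀(1.82×10⁷) = 72.6 dB
N = −174 + 72.6 + 5.27 = −96.13 dBm
SNR = P_sig − N = −99.8 − (−96.13) = −3.67 dB → −3.7 dB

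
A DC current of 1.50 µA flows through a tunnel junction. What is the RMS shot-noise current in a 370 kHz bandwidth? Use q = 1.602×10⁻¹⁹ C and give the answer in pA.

422 pA

I_n = √(2qI·B)
2qI·B = 2 × 1.602×10⁻¹⁹ × 1.50×10⁻⁶ × 3.70×10⁵ = 1.78×10⁻¹⁹ A²
I_n = √(1.78×10⁻¹⁹) = 4.22×10⁻¹⁰ A = 422 pA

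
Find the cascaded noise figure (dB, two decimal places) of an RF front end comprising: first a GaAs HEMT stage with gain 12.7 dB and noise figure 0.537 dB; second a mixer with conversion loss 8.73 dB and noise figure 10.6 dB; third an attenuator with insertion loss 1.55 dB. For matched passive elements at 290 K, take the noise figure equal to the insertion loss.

Convert to linear (a loss of L dB is a gain of −L dB): F_i = 10^(NF_i/10), G_i = 10^(G_i,dB/10)
  Stage 1: F_1 = 10^(0.537/10) = 1.132, G_1 = 10^(12.7/10) = 18.62
  Stage 2: F_2 = 10^(10.6/10) = 11.48, G_2 = 10^(−8.73/10) = 0.1340
  Stage 3: F_3 = 10^(1.55/10) = 1.429, G_3 = 10^(−1.55/10) = 0.6998
Friis cascade:
  F = 1.132 + (11.48 − 1)/18.62 + (1.429 − 1)/2.495 = 1.866
NF = 10 log₁₀(1.866) = 2.71 dB

2.71 dB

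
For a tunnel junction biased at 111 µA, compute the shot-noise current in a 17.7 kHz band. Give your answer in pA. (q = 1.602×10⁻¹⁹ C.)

793 pA

I_n = √(2qI·B)
2qI·B = 2 × 1.602×10⁻¹⁹ × 1.11×10⁻⁴ × 1.77×10⁴ = 6.29×10⁻¹⁹ A²
I_n = √(6.29×10⁻¹⁹) = 7.93×10⁻¹⁰ A = 793 pA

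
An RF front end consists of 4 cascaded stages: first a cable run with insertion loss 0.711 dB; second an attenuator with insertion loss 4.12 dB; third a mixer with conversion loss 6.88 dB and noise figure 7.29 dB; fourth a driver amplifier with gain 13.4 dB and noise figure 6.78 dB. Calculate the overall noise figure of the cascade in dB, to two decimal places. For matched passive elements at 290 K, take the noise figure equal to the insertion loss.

18.58 dB

Convert to linear (a loss of L dB is a gain of −L dB): F_i = 10^(NF_i/10), G_i = 10^(G_i,dB/10)
  Stage 1: F_1 = 10^(0.711/10) = 1.178, G_1 = 10^(−0.711/10) = 0.8490
  Stage 2: F_2 = 10^(4.12/10) = 2.582, G_2 = 10^(−4.12/10) = 0.3873
  Stage 3: F_3 = 10^(7.29/10) = 5.358, G_3 = 10^(−6.88/10) = 0.2051
  Stage 4: F_4 = 10^(6.78/10) = 4.764, G_4 = 10^(13.4/10) = 21.88
Friis cascade:
  F = 1.178 + (2.582 − 1)/0.8490 + (5.358 − 1)/0.3288 + (4.764 − 1)/0.06744 = 72.12
NF = 10 log₁₀(72.12) = 18.58 dB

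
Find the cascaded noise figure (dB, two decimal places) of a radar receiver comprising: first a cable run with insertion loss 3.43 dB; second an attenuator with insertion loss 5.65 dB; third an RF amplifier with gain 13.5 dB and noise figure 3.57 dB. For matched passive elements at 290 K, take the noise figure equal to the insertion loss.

12.65 dB

Convert to linear (a loss of L dB is a gain of −L dB): F_i = 10^(NF_i/10), G_i = 10^(G_i,dB/10)
  Stage 1: F_1 = 10^(3.43/10) = 2.203, G_1 = 10^(−3.43/10) = 0.4539
  Stage 2: F_2 = 10^(5.65/10) = 3.673, G_2 = 10^(−5.65/10) = 0.2723
  Stage 3: F_3 = 10^(3.57/10) = 2.275, G_3 = 10^(13.5/10) = 22.39
Friis cascade:
  F = 2.203 + (3.673 − 1)/0.4539 + (2.275 − 1)/0.1236 = 18.41
NF = 10 log₁₀(18.41) = 12.65 dB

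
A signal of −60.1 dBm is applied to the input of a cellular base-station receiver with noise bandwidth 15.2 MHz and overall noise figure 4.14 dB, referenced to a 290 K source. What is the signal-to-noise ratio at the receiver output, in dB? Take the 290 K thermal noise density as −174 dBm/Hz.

Noise floor: N = −174 + 10 log₁₀(B) + NF
10 log₁₀(1.52×10⁷) = 71.82 dB
N = −174 + 71.82 + 4.14 = −98.04 dBm
SNR = P_sig − N = −60.1 − (−98.04) = 37.94 dB → 37.9 dB

37.9 dB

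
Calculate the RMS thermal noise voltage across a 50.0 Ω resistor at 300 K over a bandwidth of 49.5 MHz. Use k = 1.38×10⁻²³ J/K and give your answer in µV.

6.40 µV

V_n = √(4kTRB)
4kTRB = 4 × 1.38×10⁻²³ × 300 × 5.00×10¹ × 4.95×10⁷ = 4.10×10⁻¹¹ V²
V_n = √(4.10×10⁻¹¹) = 6.40×10⁻⁶ V = 6.40 µV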